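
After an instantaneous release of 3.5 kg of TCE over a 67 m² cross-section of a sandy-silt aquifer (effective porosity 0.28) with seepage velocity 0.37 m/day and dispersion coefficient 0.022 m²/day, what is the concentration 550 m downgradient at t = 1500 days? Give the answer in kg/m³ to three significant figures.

For an instantaneous plane source, C(x,t) = M/(n_e·A·√(4πDt)) · exp(−(x−vt)²/(4Dt)), with n_e·A the pore (flow) area.
Plume center vt = 0.37 × 1500 = 555 m, so the well at 550 m is 5 m upgradient of the peak.
√(4πDt) = 20.36 m, giving peak height M/(n_e·A·√(4πDt)) = 3.5/(0.28 × 67 × 20.36) = 0.009163 kg/m³.
(x−vt)²/(4Dt) = (-5)²/(4 × 0.022 × 1500) = 0.1894; exp(−0.1894) = 0.8275.
C = 0.009163 × 0.8275 = 0.00758 kg/m³.

0.00758 kg/m³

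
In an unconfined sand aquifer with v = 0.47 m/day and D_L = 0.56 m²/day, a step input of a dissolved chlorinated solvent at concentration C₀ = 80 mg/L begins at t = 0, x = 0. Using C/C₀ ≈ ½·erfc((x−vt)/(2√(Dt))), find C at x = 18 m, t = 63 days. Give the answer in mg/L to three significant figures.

73.3 mg/L

For a continuous step input, C/C₀ ≈ ½·erfc((x−vt)/(2√(Dt))).
vt = 0.47 × 63 = 29.61 m and 2√(Dt) = 2√(0.56 × 63) = 11.88 m.
Argument (x−vt)/(2√(Dt)) = (18 − 29.61)/11.88 = -0.9773; ½·erfc(-0.9773) = 0.9165.
C = 80 × 0.9165 = 73.3 mg/L.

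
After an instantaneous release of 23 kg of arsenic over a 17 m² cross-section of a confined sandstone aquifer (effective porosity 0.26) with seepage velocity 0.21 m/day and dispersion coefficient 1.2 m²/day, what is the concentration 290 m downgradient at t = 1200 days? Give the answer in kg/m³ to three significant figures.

For an instantaneous plane source, C(x,t) = M/(n_e·A·√(4πDt)) · exp(−(x−vt)²/(4Dt)), with n_e·A the pore (flow) area.
Plume center vt = 0.21 × 1200 = 252 m, so the well at 290 m is 38 m downgradient of the peak.
√(4πDt) = 134.5 m, giving peak height M/(n_e·A·√(4πDt)) = 23/(0.26 × 17 × 134.5) = 0.03869 kg/m³.
(x−vt)²/(4Dt) = (38)²/(4 × 1.2 × 1200) = 0.2507; exp(−0.2507) = 0.7783.
C = 0.03869 × 0.7783 = 0.0301 kg/m³.

0.0301 kg/m³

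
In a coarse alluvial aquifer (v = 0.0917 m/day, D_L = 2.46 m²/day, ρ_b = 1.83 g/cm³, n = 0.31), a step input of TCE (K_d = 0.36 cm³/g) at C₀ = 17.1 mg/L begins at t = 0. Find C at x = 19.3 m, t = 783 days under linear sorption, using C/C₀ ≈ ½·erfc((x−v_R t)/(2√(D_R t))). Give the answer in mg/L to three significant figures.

9.26 mg/L

Retardation factor R = 1 + ρ_b·K_d/n = 1 + 1.83 × 0.36/0.31 = 3.125.
Sorption retards both mechanisms: v_R = v/R = 0.02934 m/day, D_R = D/R = 0.7872 m²/day.
v_R·t = 0.02934 × 783 = 22.97322 m; 2√(D_R t) = 49.65 m; argument = (19.3 − 22.97322)/49.65 = -0.07398.
C = C₀ × ½·erfc(-0.07398) = 17.1 × 0.5417 = 9.26 mg/L.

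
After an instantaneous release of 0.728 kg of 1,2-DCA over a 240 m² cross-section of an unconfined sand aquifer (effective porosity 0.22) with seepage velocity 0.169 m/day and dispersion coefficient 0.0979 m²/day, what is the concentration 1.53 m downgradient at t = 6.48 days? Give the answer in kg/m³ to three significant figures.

For an instantaneous plane source, C(x,t) = M/(n_e·A·√(4πDt)) · exp(−(x−vt)²/(4Dt)), with n_e·A the pore (flow) area.
Plume center vt = 0.169 × 6.48 = 1.09512 m, so the well at 1.53 m is 0.43488 m downgradient of the peak.
√(4πDt) = 2.823 m, giving peak height M/(n_e·A·√(4πDt)) = 0.728/(0.22 × 240 × 2.823) = 0.004884 kg/m³.
(x−vt)²/(4Dt) = (0.43488)²/(4 × 0.0979 × 6.48) = 0.07453; exp(−0.07453) = 0.9282.
C = 0.004884 × 0.9282 = 0.00453 kg/m³.

0.00453 kg/m³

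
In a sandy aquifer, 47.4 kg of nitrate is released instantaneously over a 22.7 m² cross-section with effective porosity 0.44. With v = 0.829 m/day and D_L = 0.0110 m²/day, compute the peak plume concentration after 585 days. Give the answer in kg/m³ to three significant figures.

The peak of an instantaneous 1D plume sits at x = vt; there the Gaussian factor is 1 and C_max = M/(n_e·A·√(4πDt)), where n_e·A is the pore area the mass is dissolved in.
√(4πDt) = √(4π × 0.0110 × 585) = 8.992 m, so C_max = 47.4/(0.44 × 22.7 × 8.992) = 0.528 kg/m³.

0.528 kg/m³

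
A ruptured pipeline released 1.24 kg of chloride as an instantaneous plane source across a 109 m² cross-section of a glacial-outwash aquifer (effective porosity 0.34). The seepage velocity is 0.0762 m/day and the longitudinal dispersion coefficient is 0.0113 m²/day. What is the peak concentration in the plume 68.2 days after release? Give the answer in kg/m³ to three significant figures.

The peak of an instantaneous 1D plume sits at x = vt; there the Gaussian factor is 1 and C_max = M/(n_e·A·√(4πDt)), where n_e·A is the pore area the mass is dissolved in.
√(4πDt) = √(4π × 0.0113 × 68.2) = 3.112 m, so C_max = 1.24/(0.34 × 109 × 3.112) = 0.0108 kg/m³.

0.0108 kg/m³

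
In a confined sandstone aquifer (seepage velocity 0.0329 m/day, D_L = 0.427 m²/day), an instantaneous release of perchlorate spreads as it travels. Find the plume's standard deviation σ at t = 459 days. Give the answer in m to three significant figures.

Dispersive spreading gives a Gaussian with σ² = 2Dt; advection only shifts the center.
σ = √(2 × 0.427 × 459) = 19.8 m.

19.8 m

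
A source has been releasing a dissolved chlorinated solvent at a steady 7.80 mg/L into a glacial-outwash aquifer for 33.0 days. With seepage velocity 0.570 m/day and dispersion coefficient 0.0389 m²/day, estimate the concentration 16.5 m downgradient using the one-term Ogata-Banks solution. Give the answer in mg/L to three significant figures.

7.22 mg/L

For a continuous step input, C/C₀ ≈ ½·erfc((x−vt)/(2√(Dt))).
vt = 0.570 × 33.0 = 18.81 m and 2√(Dt) = 2√(0.0389 × 33.0) = 2.266 m.
Argument (x−vt)/(2√(Dt)) = (16.5 − 18.81)/2.266 = -1.019; ½·erfc(-1.019) = 0.9252.
C = 7.80 × 0.9252 = 7.22 mg/L.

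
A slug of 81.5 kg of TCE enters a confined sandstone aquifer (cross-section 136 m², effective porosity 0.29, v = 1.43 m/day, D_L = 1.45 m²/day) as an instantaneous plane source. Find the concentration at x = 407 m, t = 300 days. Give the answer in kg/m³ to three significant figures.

For an instantaneous plane source, C(x,t) = M/(n_e·A·√(4πDt)) · exp(−(x−vt)²/(4Dt)), with n_e·A the pore (flow) area.
Plume center vt = 1.43 × 300 = 429 m, so the well at 407 m is 22 m upgradient of the peak.
√(4πDt) = 73.93 m, giving peak height M/(n_e·A·√(4πDt)) = 81.5/(0.29 × 136 × 73.93) = 0.02795 kg/m³.
(x−vt)²/(4Dt) = (-22)²/(4 × 1.45 × 300) = 0.2782; exp(−0.2782) = 0.7571.
C = 0.02795 × 0.7571 = 0.0212 kg/m³.

0.0212 kg/m³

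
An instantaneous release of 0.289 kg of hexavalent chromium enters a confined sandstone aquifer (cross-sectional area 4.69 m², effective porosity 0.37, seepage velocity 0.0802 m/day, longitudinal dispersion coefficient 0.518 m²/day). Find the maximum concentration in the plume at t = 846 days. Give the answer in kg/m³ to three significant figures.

0.00224 kg/m³

The peak of an instantaneous 1D plume sits at x = vt; there the Gaussian factor is 1 and C_max = M/(n_e·A·√(4πDt)), where n_e·A is the pore area the mass is dissolved in.
√(4πDt) = √(4π × 0.518 × 846) = 74.21 m, so C_max = 0.289/(0.37 × 4.69 × 74.21) = 0.00224 kg/m³.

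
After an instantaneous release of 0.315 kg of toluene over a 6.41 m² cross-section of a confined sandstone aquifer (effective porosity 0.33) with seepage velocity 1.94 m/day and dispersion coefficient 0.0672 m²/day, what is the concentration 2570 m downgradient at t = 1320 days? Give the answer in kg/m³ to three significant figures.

For an instantaneous plane source, C(x,t) = M/(n_e·A·√(4πDt)) · exp(−(x−vt)²/(4Dt)), with n_e·A the pore (flow) area.
Plume center vt = 1.94 × 1320 = 2560.8 m, so the well at 2570 m is 9.2 m downgradient of the peak.
√(4πDt) = 33.39 m, giving peak height M/(n_e·A·√(4πDt)) = 0.315/(0.33 × 6.41 × 33.39) = 0.004460 kg/m³.
(x−vt)²/(4Dt) = (9.2)²/(4 × 0.0672 × 1320) = 0.2385; exp(−0.2385) = 0.7878.
C = 0.004460 × 0.7878 = 0.00351 kg/m³.

0.00351 kg/m³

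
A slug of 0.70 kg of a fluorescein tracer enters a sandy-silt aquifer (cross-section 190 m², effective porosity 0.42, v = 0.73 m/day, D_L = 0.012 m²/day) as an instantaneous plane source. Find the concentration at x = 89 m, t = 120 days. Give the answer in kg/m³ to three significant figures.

For an instantaneous plane source, C(x,t) = M/(n_e·A·√(4πDt)) · exp(−(x−vt)²/(4Dt)), with n_e·A the pore (flow) area.
Plume center vt = 0.73 × 120 = 87.6 m, so the well at 89 m is 1.4 m downgradient of the peak.
√(4πDt) = 4.254 m, giving peak height M/(n_e·A·√(4πDt)) = 0.70/(0.42 × 190 × 4.254) = 0.002062 kg/m³.
(x−vt)²/(4Dt) = (1.4)²/(4 × 0.012 × 120) = 0.3403; exp(−0.3403) = 0.7116.
C = 0.002062 × 0.7116 = 0.00147 kg/m³.

0.00147 kg/m³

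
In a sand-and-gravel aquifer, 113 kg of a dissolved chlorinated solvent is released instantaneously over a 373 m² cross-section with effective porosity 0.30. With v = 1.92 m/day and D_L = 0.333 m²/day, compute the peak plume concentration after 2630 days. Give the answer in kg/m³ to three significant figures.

0.00963 kg/m³

The peak of an instantaneous 1D plume sits at x = vt; there the Gaussian factor is 1 and C_max = M/(n_e·A·√(4πDt)), where n_e·A is the pore area the mass is dissolved in.
√(4πDt) = √(4π × 0.333 × 2630) = 104.9 m, so C_max = 113/(0.30 × 373 × 104.9) = 0.00963 kg/m³.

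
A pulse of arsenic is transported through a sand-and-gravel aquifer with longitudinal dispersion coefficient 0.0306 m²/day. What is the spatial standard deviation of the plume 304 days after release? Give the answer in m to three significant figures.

4.31 m

Dispersive spreading gives a Gaussian with σ² = 2Dt; advection only shifts the center.
σ = √(2 × 0.0306 × 304) = 4.31 m.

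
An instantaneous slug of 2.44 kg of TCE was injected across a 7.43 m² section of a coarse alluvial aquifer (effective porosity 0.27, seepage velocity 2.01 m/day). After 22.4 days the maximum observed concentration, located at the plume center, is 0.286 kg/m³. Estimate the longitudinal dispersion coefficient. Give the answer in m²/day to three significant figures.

0.0643 m²/day

At the plume center C_max = M/(n_e·A·√(4πDt)), so D = M²/(4πt·(n_e·A·C_max)²).
n_e·A·C_max = 0.27 × 7.43 × 0.286 = 0.5737 kg/m.
D = 2.44²/(4π × 22.4 × 0.5737²) = 0.0643 m²/day.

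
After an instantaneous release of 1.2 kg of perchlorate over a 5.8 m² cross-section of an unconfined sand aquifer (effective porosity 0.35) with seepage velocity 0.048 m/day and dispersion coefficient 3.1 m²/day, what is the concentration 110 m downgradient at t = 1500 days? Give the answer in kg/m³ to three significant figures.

For an instantaneous plane source, C(x,t) = M/(n_e·A·√(4πDt)) · exp(−(x−vt)²/(4Dt)), with n_e·A the pore (flow) area.
Plume center vt = 0.048 × 1500 = 72 m, so the well at 110 m is 38 m downgradient of the peak.
√(4πDt) = 241.7 m, giving peak height M/(n_e·A·√(4πDt)) = 1.2/(0.35 × 5.8 × 241.7) = 0.002446 kg/m³.
(x−vt)²/(4Dt) = (38)²/(4 × 3.1 × 1500) = 0.07763; exp(−0.07763) = 0.9253.
C = 0.002446 × 0.9253 = 0.00226 kg/m³.

0.00226 kg/m³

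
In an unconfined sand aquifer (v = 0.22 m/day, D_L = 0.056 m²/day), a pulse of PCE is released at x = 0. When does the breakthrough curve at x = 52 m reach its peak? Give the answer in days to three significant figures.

For the 1D instantaneous-source solution, setting ∂C/∂t = 0 at fixed x gives v²t² + 2Dt − x² = 0, so t = (√(D² + v²x²) − D)/v².
√(D² + v²x²) = √(0.056² + 0.22² × 52²) = 11.44; v² = 0.0484.
t = (11.44 − 0.056)/0.0484 = 235 days (vs. the pure-advection estimate x/v = 236 d).

235 days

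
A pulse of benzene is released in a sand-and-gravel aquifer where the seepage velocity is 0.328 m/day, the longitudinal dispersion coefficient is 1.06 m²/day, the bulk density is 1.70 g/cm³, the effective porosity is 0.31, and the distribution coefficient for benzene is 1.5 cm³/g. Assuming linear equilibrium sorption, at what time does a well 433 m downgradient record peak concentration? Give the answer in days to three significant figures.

12100 days

Retardation factor R = 1 + ρ_b·K_d/n = 1 + 1.70 × 1.5/0.31 = 9.226.
Sorption retards both mechanisms: v_R = v/R = 0.03555 m/day, D_R = D/R = 0.1149 m²/day.
Peak time from v_R²t² + 2D_R t − x² = 0: t = (√(D_R² + v_R²x²) − D_R)/v_R².
√(D_R² + v_R²x²) = √(0.1149² + 0.03555² × 433²) = 15.39; v_R² = 0.001264.
t = (15.39 − 0.1149)/0.001264 = 12100 days.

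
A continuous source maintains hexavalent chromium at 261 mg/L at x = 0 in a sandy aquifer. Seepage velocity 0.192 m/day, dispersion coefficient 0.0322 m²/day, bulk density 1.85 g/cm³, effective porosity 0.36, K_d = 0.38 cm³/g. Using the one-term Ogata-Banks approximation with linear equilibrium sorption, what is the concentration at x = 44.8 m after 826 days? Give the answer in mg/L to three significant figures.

256 mg/L

Retardation factor R = 1 + ρ_b·K_d/n = 1 + 1.85 × 0.38/0.36 = 2.953.
Sorption retards both mechanisms: v_R = v/R = 0.06502 m/day, D_R = D/R = 0.01090 m²/day.
v_R·t = 0.06502 × 826 = 53.70652 m; 2√(D_R t) = 6.001 m; argument = (44.8 − 53.70652)/6.001 = -1.484.
C = C₀ × ½·erfc(-1.484) = 261 × 0.9821 = 256 mg/L.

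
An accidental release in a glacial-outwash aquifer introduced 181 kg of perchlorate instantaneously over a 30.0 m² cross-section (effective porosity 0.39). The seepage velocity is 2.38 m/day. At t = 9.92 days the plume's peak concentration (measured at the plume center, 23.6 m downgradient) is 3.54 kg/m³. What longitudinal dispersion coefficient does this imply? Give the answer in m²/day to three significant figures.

0.153 m²/day

At the plume center C_max = M/(n_e·A·√(4πDt)), so D = M²/(4πt·(n_e·A·C_max)²).
n_e·A·C_max = 0.39 × 30.0 × 3.54 = 41.42 kg/m.
D = 181²/(4π × 9.92 × 41.42²) = 0.153 m²/day.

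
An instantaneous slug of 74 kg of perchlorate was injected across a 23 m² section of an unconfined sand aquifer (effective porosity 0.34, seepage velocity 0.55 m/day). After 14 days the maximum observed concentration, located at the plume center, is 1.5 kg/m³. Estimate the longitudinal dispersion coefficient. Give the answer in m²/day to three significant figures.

At the plume center C_max = M/(n_e·A·√(4πDt)), so D = M²/(4πt·(n_e·A·C_max)²).
n_e·A·C_max = 0.34 × 23 × 1.5 = 11.73 kg/m.
D = 74²/(4π × 14 × 11.73²) = 0.226 m²/day.

0.226 m²/day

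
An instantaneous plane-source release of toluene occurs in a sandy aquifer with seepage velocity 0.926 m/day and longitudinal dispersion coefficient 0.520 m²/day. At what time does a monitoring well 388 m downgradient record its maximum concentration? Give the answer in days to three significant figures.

418 days

For the 1D instantaneous-source solution, setting ∂C/∂t = 0 at fixed x gives v²t² + 2Dt − x² = 0, so t = (√(D² + v²x²) − D)/v².
√(D² + v²x²) = √(0.520² + 0.926² × 388²) = 359.3; v² = 0.857476.
t = (359.3 − 0.520)/0.857476 = 418 days (vs. the pure-advection estimate x/v = 419 d).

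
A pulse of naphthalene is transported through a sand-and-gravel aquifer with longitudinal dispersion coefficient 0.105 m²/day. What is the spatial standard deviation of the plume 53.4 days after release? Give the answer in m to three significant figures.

Dispersive spreading gives a Gaussian with σ² = 2Dt; advection only shifts the center.
σ = √(2 × 0.105 × 53.4) = 3.35 m.

3.35 m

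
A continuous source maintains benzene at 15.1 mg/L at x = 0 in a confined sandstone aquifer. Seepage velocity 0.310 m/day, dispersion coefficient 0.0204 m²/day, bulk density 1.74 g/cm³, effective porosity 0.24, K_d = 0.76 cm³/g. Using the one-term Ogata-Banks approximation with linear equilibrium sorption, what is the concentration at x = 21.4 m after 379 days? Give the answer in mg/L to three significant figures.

0.224 mg/L

Retardation factor R = 1 + ρ_b·K_d/n = 1 + 1.74 × 0.76/0.24 = 6.510.
Sorption retards both mechanisms: v_R = v/R = 0.04762 m/day, D_R = D/R = 0.003134 m²/day.
v_R·t = 0.04762 × 379 = 18.04798 m; 2√(D_R t) = 2.180 m; argument = (21.4 − 18.04798)/2.180 = 1.538.
C = C₀ × ½·erfc(1.538) = 15.1 × 0.01481 = 0.224 mg/L.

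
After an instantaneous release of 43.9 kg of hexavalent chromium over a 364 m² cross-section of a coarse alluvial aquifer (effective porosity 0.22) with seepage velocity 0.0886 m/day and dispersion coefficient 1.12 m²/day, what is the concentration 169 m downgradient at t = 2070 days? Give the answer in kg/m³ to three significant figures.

For an instantaneous plane source, C(x,t) = M/(n_e·A·√(4πDt)) · exp(−(x−vt)²/(4Dt)), with n_e·A the pore (flow) area.
Plume center vt = 0.0886 × 2070 = 183.402 m, so the well at 169 m is 14.402 m upgradient of the peak.
√(4πDt) = 170.7 m, giving peak height M/(n_e·A·√(4πDt)) = 43.9/(0.22 × 364 × 170.7) = 0.003211 kg/m³.
(x−vt)²/(4Dt) = (-14.402)²/(4 × 1.12 × 2070) = 0.02237; exp(−0.02237) = 0.9779.
C = 0.003211 × 0.9779 = 0.00314 kg/m³.

0.00314 kg/m³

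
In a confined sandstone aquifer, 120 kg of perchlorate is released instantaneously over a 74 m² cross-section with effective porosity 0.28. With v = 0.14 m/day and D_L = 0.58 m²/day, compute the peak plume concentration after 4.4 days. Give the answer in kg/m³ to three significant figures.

1.02 kg/m³

The peak of an instantaneous 1D plume sits at x = vt; there the Gaussian factor is 1 and C_max = M/(n_e·A·√(4πDt)), where n_e·A is the pore area the mass is dissolved in.
√(4πDt) = √(4π × 0.58 × 4.4) = 5.663 m, so C_max = 120/(0.28 × 74 × 5.663) = 1.02 kg/m³.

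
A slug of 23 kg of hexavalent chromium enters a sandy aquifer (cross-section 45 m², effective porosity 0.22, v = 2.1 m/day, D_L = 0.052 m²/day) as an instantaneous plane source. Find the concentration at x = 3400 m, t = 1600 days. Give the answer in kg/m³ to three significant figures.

For an instantaneous plane source, C(x,t) = M/(n_e·A·√(4πDt)) · exp(−(x−vt)²/(4Dt)), with n_e·A the pore (flow) area.
Plume center vt = 2.1 × 1600 = 3360 m, so the well at 3400 m is 40 m downgradient of the peak.
√(4πDt) = 32.33 m, giving peak height M/(n_e·A·√(4πDt)) = 23/(0.22 × 45 × 32.33) = 0.07186 kg/m³.
(x−vt)²/(4Dt) = (40)²/(4 × 0.052 × 1600) = 4.808; exp(−4.808) = 0.008164.
C = 0.07186 × 0.008164 = 0.000587 kg/m³.

0.000587 kg/m³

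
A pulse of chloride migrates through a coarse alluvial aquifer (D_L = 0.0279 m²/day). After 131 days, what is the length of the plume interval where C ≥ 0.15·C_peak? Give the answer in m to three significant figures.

The plume is Gaussian with σ = √(2Dt) = √(2 × 0.0279 × 131) = 2.704 m.
C/C_peak = exp(−Δx²/(2σ²)) = 0.15 ⇒ Δx = σ·√(−2 ln 0.15) = 2.704 × 1.948 = 5.267 m.
Width = 2Δx = 10.5 m.

10.5 m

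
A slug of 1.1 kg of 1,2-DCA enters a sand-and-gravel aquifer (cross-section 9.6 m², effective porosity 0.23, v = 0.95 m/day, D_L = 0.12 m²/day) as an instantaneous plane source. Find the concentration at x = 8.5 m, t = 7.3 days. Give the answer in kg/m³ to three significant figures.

0.0746 kg/m³

For an instantaneous plane source, C(x,t) = M/(n_e·A·√(4πDt)) · exp(−(x−vt)²/(4Dt)), with n_e·A the pore (flow) area.
Plume center vt = 0.95 × 7.3 = 6.935 m, so the well at 8.5 m is 1.565 m downgradient of the peak.
√(4πDt) = 3.318 m, giving peak height M/(n_e·A·√(4πDt)) = 1.1/(0.23 × 9.6 × 3.318) = 0.1501 kg/m³.
(x−vt)²/(4Dt) = (1.565)²/(4 × 0.12 × 7.3) = 0.6990; exp(−0.6990) = 0.4971.
C = 0.1501 × 0.4971 = 0.0746 kg/m³.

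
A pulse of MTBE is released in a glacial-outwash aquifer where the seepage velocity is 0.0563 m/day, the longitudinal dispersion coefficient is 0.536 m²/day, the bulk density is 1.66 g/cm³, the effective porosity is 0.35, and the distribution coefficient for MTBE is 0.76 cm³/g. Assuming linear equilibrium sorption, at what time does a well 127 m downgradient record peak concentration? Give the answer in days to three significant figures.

Retardation factor R = 1 + ρ_b·K_d/n = 1 + 1.66 × 0.76/0.35 = 4.605.
Sorption retards both mechanisms: v_R = v/R = 0.01223 m/day, D_R = D/R = 0.1164 m²/day.
Peak time from v_R²t² + 2D_R t − x² = 0: t = (√(D_R² + v_R²x²) − D_R)/v_R².
√(D_R² + v_R²x²) = √(0.1164² + 0.01223² × 127²) = 1.558; v_R² = 0.0001496.
t = (1.558 − 0.1164)/0.0001496 = 9640 days.

9640 days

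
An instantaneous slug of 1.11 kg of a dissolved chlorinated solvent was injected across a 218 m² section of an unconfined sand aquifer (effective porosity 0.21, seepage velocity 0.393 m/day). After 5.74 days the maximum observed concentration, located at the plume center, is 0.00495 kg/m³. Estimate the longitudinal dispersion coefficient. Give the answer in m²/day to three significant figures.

0.333 m²/day

At the plume center C_max = M/(n_e·A·√(4πDt)), so D = M²/(4πt·(n_e·A·C_max)²).
n_e·A·C_max = 0.21 × 218 × 0.00495 = 0.2266 kg/m.
D = 1.11²/(4π × 5.74 × 0.2266²) = 0.333 m²/day.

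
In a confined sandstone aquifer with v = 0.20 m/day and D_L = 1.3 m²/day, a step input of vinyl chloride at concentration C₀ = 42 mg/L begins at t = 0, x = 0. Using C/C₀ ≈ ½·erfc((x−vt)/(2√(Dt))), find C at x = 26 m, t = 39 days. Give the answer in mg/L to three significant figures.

1.48 mg/L

For a continuous step input, C/C₀ ≈ ½·erfc((x−vt)/(2√(Dt))).
vt = 0.20 × 39 = 7.8 m and 2√(Dt) = 2√(1.3 × 39) = 14.24 m.
Argument (x−vt)/(2√(Dt)) = (26 − 7.8)/14.24 = 1.278; ½·erfc(1.278) = 0.03535.
C = 42 × 0.03535 = 1.48 mg/L.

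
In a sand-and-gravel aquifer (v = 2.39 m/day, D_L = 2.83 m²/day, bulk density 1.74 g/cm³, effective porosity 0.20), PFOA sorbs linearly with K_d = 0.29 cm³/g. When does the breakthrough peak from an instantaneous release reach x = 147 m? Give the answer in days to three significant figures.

Retardation factor R = 1 + ρ_b·K_d/n = 1 + 1.74 × 0.29/0.20 = 3.523.
Sorption retards both mechanisms: v_R = v/R = 0.6784 m/day, D_R = D/R = 0.8033 m²/day.
Peak time from v_R²t² + 2D_R t − x² = 0: t = (√(D_R² + v_R²x²) − D_R)/v_R².
√(D_R² + v_R²x²) = √(0.8033² + 0.6784² × 147²) = 99.73; v_R² = 0.4602.
t = (99.73 − 0.8033)/0.4602 = 215 days.

215 days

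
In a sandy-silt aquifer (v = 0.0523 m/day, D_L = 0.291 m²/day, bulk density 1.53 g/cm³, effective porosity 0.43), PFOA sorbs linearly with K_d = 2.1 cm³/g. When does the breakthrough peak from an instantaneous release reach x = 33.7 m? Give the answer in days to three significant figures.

4630 days

Retardation factor R = 1 + ρ_b·K_d/n = 1 + 1.53 × 2.1/0.43 = 8.472.
Sorption retards both mechanisms: v_R = v/R = 0.006173 m/day, D_R = D/R = 0.03435 m²/day.
Peak time from v_R²t² + 2D_R t − x² = 0: t = (√(D_R² + v_R²x²) − D_R)/v_R².
√(D_R² + v_R²x²) = √(0.03435² + 0.006173² × 33.7²) = 0.2108; v_R² = 3.811e-05.
t = (0.2108 − 0.03435)/3.811e-05 = 4630 days.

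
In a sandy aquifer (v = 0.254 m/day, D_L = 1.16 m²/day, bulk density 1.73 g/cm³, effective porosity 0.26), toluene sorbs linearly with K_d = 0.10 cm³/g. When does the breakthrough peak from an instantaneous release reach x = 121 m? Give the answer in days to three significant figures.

764 days

Retardation factor R = 1 + ρ_b·K_d/n = 1 + 1.73 × 0.10/0.26 = 1.665.
Sorption retards both mechanisms: v_R = v/R = 0.1526 m/day, D_R = D/R = 0.6967 m²/day.
Peak time from v_R²t² + 2D_R t − x² = 0: t = (√(D_R² + v_R²x²) − D_R)/v_R².
√(D_R² + v_R²x²) = √(0.6967² + 0.1526² × 121²) = 18.48; v_R² = 0.02329.
t = (18.48 − 0.6967)/0.02329 = 764 days.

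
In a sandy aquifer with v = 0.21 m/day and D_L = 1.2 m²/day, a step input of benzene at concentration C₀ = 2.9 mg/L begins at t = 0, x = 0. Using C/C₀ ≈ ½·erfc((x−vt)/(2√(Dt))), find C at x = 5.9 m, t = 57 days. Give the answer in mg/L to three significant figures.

2.02 mg/L

For a continuous step input, C/C₀ ≈ ½·erfc((x−vt)/(2√(Dt))).
vt = 0.21 × 57 = 11.97 m and 2√(Dt) = 2√(1.2 × 57) = 16.54 m.
Argument (x−vt)/(2√(Dt)) = (5.9 − 11.97)/16.54 = -0.3670; ½·erfc(-0.3670) = 0.6981.
C = 2.9 × 0.6981 = 2.02 mg/L.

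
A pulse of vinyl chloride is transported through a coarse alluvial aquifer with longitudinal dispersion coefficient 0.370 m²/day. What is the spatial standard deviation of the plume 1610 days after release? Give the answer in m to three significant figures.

34.5 m

Dispersive spreading gives a Gaussian with σ² = 2Dt; advection only shifts the center.
σ = √(2 × 0.370 × 1610) = 34.5 m.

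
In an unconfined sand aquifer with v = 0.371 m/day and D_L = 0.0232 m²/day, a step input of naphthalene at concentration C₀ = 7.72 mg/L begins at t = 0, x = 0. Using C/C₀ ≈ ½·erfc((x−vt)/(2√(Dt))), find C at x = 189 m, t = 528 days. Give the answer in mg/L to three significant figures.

7.09 mg/L

For a continuous step input, C/C₀ ≈ ½·erfc((x−vt)/(2√(Dt))).
vt = 0.371 × 528 = 195.888 m and 2√(Dt) = 2√(0.0232 × 528) = 7.000 m.
Argument (x−vt)/(2√(Dt)) = (189 − 195.888)/7.000 = -0.9840; ½·erfc(-0.9840) = 0.9180.
C = 7.72 × 0.9180 = 7.09 mg/L.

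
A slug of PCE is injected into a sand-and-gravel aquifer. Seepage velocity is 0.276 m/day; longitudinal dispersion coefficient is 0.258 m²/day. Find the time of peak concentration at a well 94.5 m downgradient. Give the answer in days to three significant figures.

339 days

For the 1D instantaneous-source solution, setting ∂C/∂t = 0 at fixed x gives v²t² + 2Dt − x² = 0, so t = (√(D² + v²x²) − D)/v².
√(D² + v²x²) = √(0.258² + 0.276² × 94.5²) = 26.08; v² = 0.076176.
t = (26.08 − 0.258)/0.076176 = 339 days (vs. the pure-advection estimate x/v = 342 d).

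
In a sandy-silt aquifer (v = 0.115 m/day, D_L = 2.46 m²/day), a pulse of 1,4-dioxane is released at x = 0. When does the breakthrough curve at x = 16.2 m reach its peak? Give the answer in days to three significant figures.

47.3 days

For the 1D instantaneous-source solution, setting ∂C/∂t = 0 at fixed x gives v²t² + 2Dt − x² = 0, so t = (√(D² + v²x²) − D)/v².
√(D² + v²x²) = √(2.46² + 0.115² × 16.2²) = 3.086; v² = 0.013225.
t = (3.086 − 2.46)/0.013225 = 47.3 days (vs. the pure-advection estimate x/v = 141 d).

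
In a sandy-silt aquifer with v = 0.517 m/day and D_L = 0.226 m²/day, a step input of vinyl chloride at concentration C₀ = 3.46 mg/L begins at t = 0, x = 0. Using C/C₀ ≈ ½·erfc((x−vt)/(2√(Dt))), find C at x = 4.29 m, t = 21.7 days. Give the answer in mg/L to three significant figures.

For a continuous step input, C/C₀ ≈ ½·erfc((x−vt)/(2√(Dt))).
vt = 0.517 × 21.7 = 11.2189 m and 2√(Dt) = 2√(0.226 × 21.7) = 4.429 m.
Argument (x−vt)/(2√(Dt)) = (4.29 − 11.2189)/4.429 = -1.564; ½·erfc(-1.564) = 0.9865.
C = 3.46 × 0.9865 = 3.41 mg/L.

3.41 mg/L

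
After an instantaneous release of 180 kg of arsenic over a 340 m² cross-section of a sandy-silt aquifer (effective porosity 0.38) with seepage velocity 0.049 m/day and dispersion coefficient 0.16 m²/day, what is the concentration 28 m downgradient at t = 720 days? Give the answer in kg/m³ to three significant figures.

0.0326 kg/m³

For an instantaneous plane source, C(x,t) = M/(n_e·A·√(4πDt)) · exp(−(x−vt)²/(4Dt)), with n_e·A the pore (flow) area.
Plume center vt = 0.049 × 720 = 35.28 m, so the well at 28 m is 7.28 m upgradient of the peak.
√(4πDt) = 38.05 m, giving peak height M/(n_e·A·√(4πDt)) = 180/(0.38 × 340 × 38.05) = 0.03661 kg/m³.
(x−vt)²/(4Dt) = (-7.28)²/(4 × 0.16 × 720) = 0.1150; exp(−0.1150) = 0.8914.
C = 0.03661 × 0.8914 = 0.0326 kg/m³.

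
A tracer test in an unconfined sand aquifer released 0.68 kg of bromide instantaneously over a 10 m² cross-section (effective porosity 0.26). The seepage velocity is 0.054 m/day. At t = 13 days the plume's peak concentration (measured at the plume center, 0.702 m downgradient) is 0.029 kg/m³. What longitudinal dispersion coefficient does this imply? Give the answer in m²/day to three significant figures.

0.498 m²/day

At the plume center C_max = M/(n_e·A·√(4πDt)), so D = M²/(4πt·(n_e·A·C_max)²).
n_e·A·C_max = 0.26 × 10 × 0.029 = 0.07540 kg/m.
D = 0.68²/(4π × 13 × 0.07540²) = 0.498 m²/day.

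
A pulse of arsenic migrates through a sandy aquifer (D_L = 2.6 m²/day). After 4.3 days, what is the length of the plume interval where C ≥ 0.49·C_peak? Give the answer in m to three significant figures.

The plume is Gaussian with σ = √(2Dt) = √(2 × 2.6 × 4.3) = 4.729 m.
C/C_peak = exp(−Δx²/(2σ²)) = 0.49 ⇒ Δx = σ·√(−2 ln 0.49) = 4.729 × 1.194 = 5.646 m.
Width = 2Δx = 11.3 m.

11.3 m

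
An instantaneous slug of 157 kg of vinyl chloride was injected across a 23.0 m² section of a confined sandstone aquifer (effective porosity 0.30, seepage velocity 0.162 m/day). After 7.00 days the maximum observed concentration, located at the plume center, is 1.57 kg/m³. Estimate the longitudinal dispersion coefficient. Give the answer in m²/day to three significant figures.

2.39 m²/day

At the plume center C_max = M/(n_e·A·√(4πDt)), so D = M²/(4πt·(n_e·A·C_max)²).
n_e·A·C_max = 0.30 × 23.0 × 1.57 = 10.83 kg/m.
D = 157²/(4π × 7.00 × 10.83²) = 2.39 m²/day.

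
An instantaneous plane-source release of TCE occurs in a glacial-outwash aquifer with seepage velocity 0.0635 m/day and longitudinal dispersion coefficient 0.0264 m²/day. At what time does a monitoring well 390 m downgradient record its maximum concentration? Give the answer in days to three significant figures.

6140 days

For the 1D instantaneous-source solution, setting ∂C/∂t = 0 at fixed x gives v²t² + 2Dt − x² = 0, so t = (√(D² + v²x²) − D)/v².
√(D² + v²x²) = √(0.0264² + 0.0635² × 390²) = 24.77; v² = 0.00403225.
t = (24.77 − 0.0264)/0.00403225 = 6140 days (vs. the pure-advection estimate x/v = 6140 d).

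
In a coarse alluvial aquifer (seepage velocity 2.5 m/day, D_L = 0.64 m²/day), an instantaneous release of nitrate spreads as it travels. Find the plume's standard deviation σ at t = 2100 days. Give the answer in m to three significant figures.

Dispersive spreading gives a Gaussian with σ² = 2Dt; advection only shifts the center.
σ = √(2 × 0.64 × 2100) = 51.8 m.

51.8 m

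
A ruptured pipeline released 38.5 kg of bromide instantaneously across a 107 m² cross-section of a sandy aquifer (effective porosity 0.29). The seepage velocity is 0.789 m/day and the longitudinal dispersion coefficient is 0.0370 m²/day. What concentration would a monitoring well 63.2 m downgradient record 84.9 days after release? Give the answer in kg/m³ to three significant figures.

For an instantaneous plane source, C(x,t) = M/(n_e·A·√(4πDt)) · exp(−(x−vt)²/(4Dt)), with n_e·A the pore (flow) area.
Plume center vt = 0.789 × 84.9 = 66.9861 m, so the well at 63.2 m is 3.7861 m upgradient of the peak.
√(4πDt) = 6.283 m, giving peak height M/(n_e·A·√(4πDt)) = 38.5/(0.29 × 107 × 6.283) = 0.1975 kg/m³.
(x−vt)²/(4Dt) = (-3.7861)²/(4 × 0.0370 × 84.9) = 1.141; exp(−1.141) = 0.3195.
C = 0.1975 × 0.3195 = 0.0631 kg/m³.

0.0631 kg/m³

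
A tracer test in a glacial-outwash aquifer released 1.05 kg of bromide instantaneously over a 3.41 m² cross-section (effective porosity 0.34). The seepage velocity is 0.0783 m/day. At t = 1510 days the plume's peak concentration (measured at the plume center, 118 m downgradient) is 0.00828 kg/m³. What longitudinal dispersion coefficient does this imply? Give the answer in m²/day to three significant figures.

At the plume center C_max = M/(n_e·A·√(4πDt)), so D = M²/(4πt·(n_e·A·C_max)²).
n_e·A·C_max = 0.34 × 3.41 × 0.00828 = 0.009600 kg/m.
D = 1.05²/(4π × 1510 × 0.009600²) = 0.630 m²/day.

0.630 m²/day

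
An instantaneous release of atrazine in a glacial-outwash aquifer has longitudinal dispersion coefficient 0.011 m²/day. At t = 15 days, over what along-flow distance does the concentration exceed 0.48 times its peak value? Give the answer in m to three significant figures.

The plume is Gaussian with σ = √(2Dt) = √(2 × 0.011 × 15) = 0.5745 m.
C/C_peak = exp(−Δx²/(2σ²)) = 0.48 ⇒ Δx = σ·√(−2 ln 0.48) = 0.5745 × 1.212 = 0.6963 m.
Width = 2Δx = 1.39 m.

1.39 m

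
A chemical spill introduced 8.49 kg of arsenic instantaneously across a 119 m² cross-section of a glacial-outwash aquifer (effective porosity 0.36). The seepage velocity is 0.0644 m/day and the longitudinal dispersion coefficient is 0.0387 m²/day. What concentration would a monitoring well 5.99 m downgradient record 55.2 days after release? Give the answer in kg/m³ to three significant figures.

For an instantaneous plane source, C(x,t) = M/(n_e·A·√(4πDt)) · exp(−(x−vt)²/(4Dt)), with n_e·A the pore (flow) area.
Plume center vt = 0.0644 × 55.2 = 3.55488 m, so the well at 5.99 m is 2.43512 m downgradient of the peak.
√(4πDt) = 5.181 m, giving peak height M/(n_e·A·√(4πDt)) = 8.49/(0.36 × 119 × 5.181) = 0.03825 kg/m³.
(x−vt)²/(4Dt) = (2.43512)²/(4 × 0.0387 × 55.2) = 0.6940; exp(−0.6940) = 0.4996.
C = 0.03825 × 0.4996 = 0.0191 kg/m³.

0.0191 kg/m³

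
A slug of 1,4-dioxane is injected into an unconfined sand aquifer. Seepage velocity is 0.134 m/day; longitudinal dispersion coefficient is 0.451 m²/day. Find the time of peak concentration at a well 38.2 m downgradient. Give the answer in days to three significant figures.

261 days

For the 1D instantaneous-source solution, setting ∂C/∂t = 0 at fixed x gives v²t² + 2Dt − x² = 0, so t = (√(D² + v²x²) − D)/v².
√(D² + v²x²) = √(0.451² + 0.134² × 38.2²) = 5.139; v² = 0.017956.
t = (5.139 − 0.451)/0.017956 = 261 days (vs. the pure-advection estimate x/v = 285 d).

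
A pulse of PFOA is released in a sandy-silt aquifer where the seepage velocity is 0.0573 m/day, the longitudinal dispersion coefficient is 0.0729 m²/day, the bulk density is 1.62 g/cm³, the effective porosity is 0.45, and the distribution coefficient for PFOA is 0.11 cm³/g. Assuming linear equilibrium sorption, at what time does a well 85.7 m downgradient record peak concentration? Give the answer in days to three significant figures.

Retardation factor R = 1 + ρ_b·K_d/n = 1 + 1.62 × 0.11/0.45 = 1.396.
Sorption retards both mechanisms: v_R = v/R = 0.04105 m/day, D_R = D/R = 0.05222 m²/day.
Peak time from v_R²t² + 2D_R t − x² = 0: t = (√(D_R² + v_R²x²) − D_R)/v_R².
√(D_R² + v_R²x²) = √(0.05222² + 0.04105² × 85.7²) = 3.518; v_R² = 0.001685.
t = (3.518 − 0.05222)/0.001685 = 2060 days.

2060 days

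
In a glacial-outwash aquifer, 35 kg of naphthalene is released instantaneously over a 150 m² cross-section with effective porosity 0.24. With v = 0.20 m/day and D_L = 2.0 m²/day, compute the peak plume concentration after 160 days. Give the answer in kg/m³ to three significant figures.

The peak of an instantaneous 1D plume sits at x = vt; there the Gaussian factor is 1 and C_max = M/(n_e·A·√(4πDt)), where n_e·A is the pore area the mass is dissolved in.
√(4πDt) = √(4π × 2.0 × 160) = 63.41 m, so C_max = 35/(0.24 × 150 × 63.41) = 0.0153 kg/m³.

0.0153 kg/m³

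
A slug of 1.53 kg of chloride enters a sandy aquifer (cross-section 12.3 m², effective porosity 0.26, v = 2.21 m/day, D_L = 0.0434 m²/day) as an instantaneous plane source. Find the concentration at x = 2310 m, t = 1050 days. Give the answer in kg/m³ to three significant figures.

For an instantaneous plane source, C(x,t) = M/(n_e·A·√(4πDt)) · exp(−(x−vt)²/(4Dt)), with n_e·A the pore (flow) area.
Plume center vt = 2.21 × 1050 = 2320.5 m, so the well at 2310 m is 10.5 m upgradient of the peak.
√(4πDt) = 23.93 m, giving peak height M/(n_e·A·√(4πDt)) = 1.53/(0.26 × 12.3 × 23.93) = 0.01999 kg/m³.
(x−vt)²/(4Dt) = (-10.5)²/(4 × 0.0434 × 1050) = 0.6048; exp(−0.6048) = 0.5462.
C = 0.01999 × 0.5462 = 0.0109 kg/m³.

0.0109 kg/m³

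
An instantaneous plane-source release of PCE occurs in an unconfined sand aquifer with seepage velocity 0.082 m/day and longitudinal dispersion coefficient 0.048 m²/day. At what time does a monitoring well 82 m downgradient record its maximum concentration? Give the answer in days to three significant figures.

For the 1D instantaneous-source solution, setting ∂C/∂t = 0 at fixed x gives v²t² + 2Dt − x² = 0, so t = (√(D² + v²x²) − D)/v².
√(D² + v²x²) = √(0.048² + 0.082² × 82²) = 6.724; v² = 0.006724.
t = (6.724 − 0.048)/0.006724 = 993 days (vs. the pure-advection estimate x/v = 1000 d).

993 days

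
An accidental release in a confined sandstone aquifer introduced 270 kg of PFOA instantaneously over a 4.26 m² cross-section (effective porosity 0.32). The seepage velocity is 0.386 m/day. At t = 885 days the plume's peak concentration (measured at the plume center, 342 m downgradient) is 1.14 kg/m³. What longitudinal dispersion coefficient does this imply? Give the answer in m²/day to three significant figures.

2.71 m²/day

At the plume center C_max = M/(n_e·A·√(4πDt)), so D = M²/(4πt·(n_e·A·C_max)²).
n_e·A·C_max = 0.32 × 4.26 × 1.14 = 1.554 kg/m.
D = 270²/(4π × 885 × 1.554²) = 2.71 m²/day.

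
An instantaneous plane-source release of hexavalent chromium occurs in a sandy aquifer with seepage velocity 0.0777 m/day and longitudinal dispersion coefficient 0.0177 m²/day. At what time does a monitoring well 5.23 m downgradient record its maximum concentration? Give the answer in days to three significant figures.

For the 1D instantaneous-source solution, setting ∂C/∂t = 0 at fixed x gives v²t² + 2Dt − x² = 0, so t = (√(D² + v²x²) − D)/v².
√(D² + v²x²) = √(0.0177² + 0.0777² × 5.23²) = 0.4068; v² = 0.00603729.
t = (0.4068 − 0.0177)/0.00603729 = 64.4 days (vs. the pure-advection estimate x/v = 67.3 d).

64.4 days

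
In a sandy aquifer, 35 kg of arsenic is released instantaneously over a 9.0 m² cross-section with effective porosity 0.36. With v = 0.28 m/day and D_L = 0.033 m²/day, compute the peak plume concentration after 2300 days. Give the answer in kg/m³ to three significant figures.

0.350 kg/m³

The peak of an instantaneous 1D plume sits at x = vt; there the Gaussian factor is 1 and C_max = M/(n_e·A·√(4πDt)), where n_e·A is the pore area the mass is dissolved in.
√(4πDt) = √(4π × 0.033 × 2300) = 30.88 m, so C_max = 35/(0.36 × 9.0 × 30.88) = 0.350 kg/m³.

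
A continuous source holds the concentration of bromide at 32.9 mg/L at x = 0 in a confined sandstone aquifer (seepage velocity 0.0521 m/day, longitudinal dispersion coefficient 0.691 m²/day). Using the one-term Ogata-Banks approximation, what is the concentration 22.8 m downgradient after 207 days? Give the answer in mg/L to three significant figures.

7.85 mg/L

For a continuous step input, C/C₀ ≈ ½·erfc((x−vt)/(2√(Dt))).
vt = 0.0521 × 207 = 10.7847 m and 2√(Dt) = 2√(0.691 × 207) = 23.92 m.
Argument (x−vt)/(2√(Dt)) = (22.8 − 10.7847)/23.92 = 0.5023; ½·erfc(0.5023) = 0.2387.
C = 32.9 × 0.2387 = 7.85 mg/L.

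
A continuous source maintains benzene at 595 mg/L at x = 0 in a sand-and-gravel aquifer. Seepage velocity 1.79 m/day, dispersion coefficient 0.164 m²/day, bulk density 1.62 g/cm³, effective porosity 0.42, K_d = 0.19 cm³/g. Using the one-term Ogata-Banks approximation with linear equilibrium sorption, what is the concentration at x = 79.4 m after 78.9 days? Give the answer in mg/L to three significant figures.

Retardation factor R = 1 + ρ_b·K_d/n = 1 + 1.62 × 0.19/0.42 = 1.733.
Sorption retards both mechanisms: v_R = v/R = 1.033 m/day, D_R = D/R = 0.09463 m²/day.
v_R·t = 1.033 × 78.9 = 81.5037 m; 2√(D_R t) = 5.465 m; argument = (79.4 − 81.5037)/5.465 = -0.3849.
C = C₀ × ½·erfc(-0.3849) = 595 × 0.7069 = 421 mg/L.

421 mg/L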